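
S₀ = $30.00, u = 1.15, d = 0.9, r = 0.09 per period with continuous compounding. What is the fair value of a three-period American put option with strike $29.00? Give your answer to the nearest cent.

$0.44

Risk-neutral probability p = (e^0.09 − 0.9)/(1.15 − 0.9) = 0.1942/0.2500 = 0.7767
Terminal stock prices: S_uuu = 45.63, S_uud = 35.71, S_udd = 27.95, S_ddd = 21.87
Terminal payoffs (K − S): max(-16.63, 0) = 0, max(-6.707, 0) = 0, max(1.055, 0) = 1.055, max(7.13, 0) = 7.13
Node uu (S = 39.67): continuation = e^(−0.09)·[0.7767·0.0000 + 0.2233·0.0000] = 0.0000; exercise value = 0.0000 ≤ continuation, so V_uu = 0.0000
Node ud (S = 31.05): continuation = e^(−0.09)·[0.7767·0.0000 + 0.2233·1.0550] = 0.2153; exercise value = 0.0000 ≤ continuation, so V_ud = 0.2153
Node dd (S = 24.3): continuation = e^(−0.09)·[0.7767·1.0550 + 0.2233·7.1300] = 2.2040; exercise value = 4.7000 > continuation, so V_dd = 4.7000 (exercise)
Node u (S = 34.5): continuation = e^(−0.09)·[0.7767·0.0000 + 0.2233·0.2153] = 0.0439; exercise value = 0.0000 ≤ continuation, so V_u = 0.0439
Node d (S = 27): continuation = e^(−0.09)·[0.7767·0.2153 + 0.2233·4.7000] = 1.1120; exercise value = 2.0000 > continuation, so V_d = 2.0000 (exercise)
Node 0 (S = 30): continuation = e^(−0.09)·[0.7767·0.0439 + 0.2233·2.0000] = 0.4394; exercise value = 0.0000 ≤ continuation, so V_0 = 0.4394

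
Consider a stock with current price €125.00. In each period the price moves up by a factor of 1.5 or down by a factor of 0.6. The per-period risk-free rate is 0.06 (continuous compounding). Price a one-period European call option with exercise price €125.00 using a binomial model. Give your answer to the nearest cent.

€30.20

Risk-neutral probability p = (e^0.06 − 0.6)/(1.5 − 0.6) = 0.4618/0.9000 = 0.5132
Terminal stock prices: S_u = 187.5, S_d = 75
Terminal payoffs (S − K): max(62.5, 0) = 62.5, max(-50, 0) = 0
Node 0 (S = 125): V_0 = e^(−0.06)·[0.5132·62.5000 + 0.4868·0.0000] = 30.2043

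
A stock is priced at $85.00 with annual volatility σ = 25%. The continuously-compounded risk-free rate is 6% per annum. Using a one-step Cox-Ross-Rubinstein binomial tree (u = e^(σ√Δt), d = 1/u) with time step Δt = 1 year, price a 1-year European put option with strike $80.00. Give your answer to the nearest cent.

$5.72

CRR parameters: u = e^(σ√Δt) = e^(0.25·√1) = 1.2840, d = 1/u = 0.7788
Per-period rate: rΔt = 0.06·1 = 0.06, so R = e^0.06 = 1.0618
Risk-neutral probability p = (e^0.06 − 0.7788)/(1.2840 − 0.7788) = 0.2830/0.5052 = 0.5602
Terminal stock prices: S_u = 109.1, S_d = 66.2
Terminal payoffs (K − S): max(-29.14, 0) = 0, max(13.8, 0) = 13.8
Node 0 (S = 85): V_0 = e^(−0.06)·[0.5602·0.0000 + 0.4398·13.8019] = 5.7164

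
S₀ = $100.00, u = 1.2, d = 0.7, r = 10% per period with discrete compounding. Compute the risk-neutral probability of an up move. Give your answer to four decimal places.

Risk-neutral probability p = (1 + 0.1 − 0.7)/(1.2 − 0.7) = 0.4000/0.5000 = 0.8000

p = 0.8000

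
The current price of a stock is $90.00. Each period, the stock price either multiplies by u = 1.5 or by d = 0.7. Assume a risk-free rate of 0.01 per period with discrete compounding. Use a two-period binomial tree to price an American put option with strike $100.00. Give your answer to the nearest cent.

$23.72

Risk-neutral probability p = (1 + 0.01 − 0.7)/(1.5 − 0.7) = 0.3100/0.8000 = 0.3875
Terminal stock prices: S_uu = 202.5, S_ud = 94.5, S_dd = 44.1
Terminal payoffs (K − S): max(-102.5, 0) = 0, max(5.5, 0) = 5.5, max(55.9, 0) = 55.9
Node u (S = 135): continuation = 1/1.01·[0.3875·0.0000 + 0.6125·5.5000] = 3.3354; exercise value = 0.0000 ≤ continuation, so V_u = 3.3354
Node d (S = 63): continuation = 1/1.01·[0.3875·5.5000 + 0.6125·55.9000] = 36.0099; exercise value = 37.0000 > continuation, so V_d = 37.0000 (exercise)
Node 0 (S = 90): continuation = 1/1.01·[0.3875·3.3354 + 0.6125·37.0000] = 23.7178; exercise value = 10.0000 ≤ continuation, so V_0 = 23.7178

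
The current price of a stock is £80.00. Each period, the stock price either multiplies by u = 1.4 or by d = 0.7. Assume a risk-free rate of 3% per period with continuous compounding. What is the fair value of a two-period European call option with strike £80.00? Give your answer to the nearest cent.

Risk-neutral probability p = (e^0.03 − 0.7)/(1.4 − 0.7) = 0.3305/0.7000 = 0.4721
Terminal stock prices: S_uu = 156.8, S_ud = 78.4, S_dd = 39.2
Terminal payoffs (S − K): max(76.8, 0) = 76.8, max(-1.6, 0) = 0, max(-40.8, 0) = 0
Node u (S = 112): V_u = e^(−0.03)·[0.4721·76.8000 + 0.5279·0.0000] = 35.1841
Node d (S = 56): V_d = e^(−0.03)·[0.4721·0.0000 + 0.5279·0.0000] = 0.0000
Node 0 (S = 80): V_0 = e^(−0.03)·[0.4721·35.1841 + 0.5279·0.0000] = 16.1187

£16.12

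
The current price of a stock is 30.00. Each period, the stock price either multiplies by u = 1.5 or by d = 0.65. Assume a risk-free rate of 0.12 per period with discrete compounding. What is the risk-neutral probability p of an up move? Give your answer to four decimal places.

Risk-neutral probability p = (1 + 0.12 − 0.65)/(1.5 − 0.65) = 0.4700/0.8500 = 0.5529

p = 0.5529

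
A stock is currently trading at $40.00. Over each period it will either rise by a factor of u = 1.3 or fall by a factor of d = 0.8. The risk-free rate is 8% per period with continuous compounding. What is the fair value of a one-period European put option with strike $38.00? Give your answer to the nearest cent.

Risk-neutral probability p = (e^0.08 − 0.8)/(1.3 − 0.8) = 0.2833/0.5000 = 0.5666
Terminal stock prices: S_u = 52, S_d = 32
Terminal payoffs (K − S): max(-14, 0) = 0, max(6, 0) = 6
Node 0 (S = 40): V_0 = e^(−0.08)·[0.5666·0.0000 + 0.4334·6.0000] = 2.4006

$2.40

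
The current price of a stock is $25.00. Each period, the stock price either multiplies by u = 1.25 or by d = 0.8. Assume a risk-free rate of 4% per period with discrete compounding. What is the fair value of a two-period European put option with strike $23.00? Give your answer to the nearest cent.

Risk-neutral probability p = (1 + 0.04 − 0.8)/(1.25 − 0.8) = 0.2400/0.4500 = 0.5333
Terminal stock prices: S_uu = 39.06, S_ud = 25, S_dd = 16
Terminal payoffs (K − S): max(-16.06, 0) = 0, max(-2, 0) = 0, max(7, 0) = 7
Node u (S = 31.25): V_u = 1/1.04·[0.5333·0.0000 + 0.4667·0.0000] = 0.0000
Node d (S = 20): V_d = 1/1.04·[0.5333·0.0000 + 0.4667·7.0000] = 3.1410
Node 0 (S = 25): V_0 = 1/1.04·[0.5333·0.0000 + 0.4667·3.1410] = 1.4094

$1.41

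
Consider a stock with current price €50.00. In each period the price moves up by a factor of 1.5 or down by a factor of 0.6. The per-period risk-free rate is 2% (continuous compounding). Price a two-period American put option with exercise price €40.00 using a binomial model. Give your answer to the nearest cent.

€6.01

Risk-neutral probability p = (e^0.02 − 0.6)/(1.5 − 0.6) = 0.4202/0.9000 = 0.4669
Terminal stock prices: S_uu = 112.5, S_ud = 45, S_dd = 18
Terminal payoffs (K − S): max(-72.5, 0) = 0, max(-5, 0) = 0, max(22, 0) = 22
Node u (S = 75): continuation = e^(−0.02)·[0.4669·0.0000 + 0.5331·0.0000] = 0.0000; exercise value = 0.0000 ≤ continuation, so V_u = 0.0000
Node d (S = 30): continuation = e^(−0.02)·[0.4669·0.0000 + 0.5331·22.0000] = 11.4962; exercise value = 10.0000 ≤ continuation, so V_d = 11.4962
Node 0 (S = 50): continuation = e^(−0.02)·[0.4669·0.0000 + 0.5331·11.4962] = 6.0074; exercise value = 0.0000 ≤ continuation, so V_0 = 6.0074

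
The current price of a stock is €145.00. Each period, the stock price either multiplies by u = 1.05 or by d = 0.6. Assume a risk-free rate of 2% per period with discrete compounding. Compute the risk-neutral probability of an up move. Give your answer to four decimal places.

p = 0.9333

Risk-neutral probability p = (1 + 0.02 − 0.6)/(1.05 − 0.6) = 0.4200/0.4500 = 0.9333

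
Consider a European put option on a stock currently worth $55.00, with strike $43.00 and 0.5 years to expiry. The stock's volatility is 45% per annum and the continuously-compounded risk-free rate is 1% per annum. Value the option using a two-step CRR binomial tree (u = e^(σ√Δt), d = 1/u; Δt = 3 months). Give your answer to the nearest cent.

$2.39

CRR parameters: u = e^(σ√Δt) = e^(0.45·√0.25) = 1.2523, d = 1/u = 0.7985
Per-period rate: rΔt = 0.01·0.25 = 0.0025, so R = e^0.0025 = 1.0025
Risk-neutral probability p = (e^0.0025 − 0.7985)/(1.2523 − 0.7985) = 0.2040/0.4538 = 0.4495
Terminal stock prices: S_uu = 86.26, S_ud = 55, S_dd = 35.07
Terminal payoffs (K − S): max(-43.26, 0) = 0, max(-12, 0) = 0, max(7.93, 0) = 7.93
Node u (S = 68.88): V_u = e^(−0.0025)·[0.4495·0.0000 + 0.5505·0.0000] = 0.0000
Node d (S = 43.92): V_d = e^(−0.0025)·[0.4495·0.0000 + 0.5505·7.9305] = 4.3548
Node 0 (S = 55): V_0 = e^(−0.0025)·[0.4495·0.0000 + 0.5505·4.3548] = 2.3913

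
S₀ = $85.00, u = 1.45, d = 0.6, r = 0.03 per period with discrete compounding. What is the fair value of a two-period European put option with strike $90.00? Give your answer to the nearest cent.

$21.23

Risk-neutral probability p = (1 + 0.03 − 0.6)/(1.45 − 0.6) = 0.4300/0.8500 = 0.5059
Terminal stock prices: S_uu = 178.7, S_ud = 73.95, S_dd = 30.6
Terminal payoffs (K − S): max(-88.71, 0) = 0, max(16.05, 0) = 16.05, max(59.4, 0) = 59.4
Node u (S = 123.2): V_u = 1/1.03·[0.5059·0.0000 + 0.4941·16.0500] = 7.6996
Node d (S = 51): V_d = 1/1.03·[0.5059·16.0500 + 0.4941·59.4000] = 36.3786
Node 0 (S = 85): V_0 = 1/1.03·[0.5059·7.6996 + 0.4941·36.3786] = 21.2334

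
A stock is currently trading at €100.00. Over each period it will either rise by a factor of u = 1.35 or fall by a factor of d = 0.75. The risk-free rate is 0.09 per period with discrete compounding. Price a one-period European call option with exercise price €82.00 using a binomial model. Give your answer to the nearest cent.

Risk-neutral probability p = (1 + 0.09 − 0.75)/(1.35 − 0.75) = 0.3400/0.6000 = 0.5667
Terminal stock prices: S_u = 135, S_d = 75
Terminal payoffs (S − K): max(53, 0) = 53, max(-7, 0) = 0
Node 0 (S = 100): V_0 = 1/1.09·[0.5667·53.0000 + 0.4333·0.0000] = 27.5535

€27.55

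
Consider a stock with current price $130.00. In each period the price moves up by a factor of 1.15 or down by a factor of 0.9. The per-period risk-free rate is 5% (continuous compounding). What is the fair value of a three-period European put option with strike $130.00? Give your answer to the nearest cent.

Risk-neutral probability p = (e^0.05 − 0.9)/(1.15 − 0.9) = 0.1513/0.2500 = 0.6051
Terminal stock prices: S_uuu = 197.7, S_uud = 154.7, S_udd = 121.1, S_ddd = 94.77
Terminal payoffs (K − S): max(-67.71, 0) = 0, max(-24.73, 0) = 0, max(8.905, 0) = 8.905, max(35.23, 0) = 35.23
Node uu (S = 171.9): V_uu = e^(−0.05)·[0.6051·0.0000 + 0.3949·0.0000] = 0.0000
Node ud (S = 134.6): V_ud = e^(−0.05)·[0.6051·0.0000 + 0.3949·8.9050] = 3.3452
Node dd (S = 105.3): V_dd = e^(−0.05)·[0.6051·8.9050 + 0.3949·35.2300] = 18.3598
Node u (S = 149.5): V_u = e^(−0.05)·[0.6051·0.0000 + 0.3949·3.3452] = 1.2566
Node d (S = 117): V_d = e^(−0.05)·[0.6051·3.3452 + 0.3949·18.3598] = 8.8224
Node 0 (S = 130): V_0 = e^(−0.05)·[0.6051·1.2566 + 0.3949·8.8224] = 4.0375

$4.04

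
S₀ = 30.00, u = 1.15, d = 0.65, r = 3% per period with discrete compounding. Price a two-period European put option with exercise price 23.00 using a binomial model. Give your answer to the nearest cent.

Risk-neutral probability p = (1 + 0.03 − 0.65)/(1.15 − 0.65) = 0.3800/0.5000 = 0.7600
Terminal stock prices: S_uu = 39.67, S_ud = 22.43, S_dd = 12.68
Terminal payoffs (K − S): max(-16.67, 0) = 0, max(0.575, 0) = 0.575, max(10.32, 0) = 10.32
Node u (S = 34.5): V_u = 1/1.03·[0.7600·0.0000 + 0.2400·0.5750] = 0.1340
Node d (S = 19.5): V_d = 1/1.03·[0.7600·0.5750 + 0.2400·10.3250] = 2.8301
Node 0 (S = 30): V_0 = 1/1.03·[0.7600·0.1340 + 0.2400·2.8301] = 0.7583

0.76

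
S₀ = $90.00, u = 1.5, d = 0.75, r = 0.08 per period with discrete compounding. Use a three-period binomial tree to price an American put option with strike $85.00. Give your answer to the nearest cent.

Risk-neutral probability p = (1 + 0.08 − 0.75)/(1.5 − 0.75) = 0.3300/0.7500 = 0.4400
Terminal stock prices: S_uuu = 303.8, S_uud = 151.9, S_udd = 75.94, S_ddd = 37.97
Terminal payoffs (K − S): max(-218.8, 0) = 0, max(-66.88, 0) = 0, max(9.062, 0) = 9.062, max(47.03, 0) = 47.03
Node uu (S = 202.5): continuation = 1/1.08·[0.4400·0.0000 + 0.5600·0.0000] = 0.0000; exercise value = 0.0000 ≤ continuation, so V_uu = 0.0000
Node ud (S = 101.2): continuation = 1/1.08·[0.4400·0.0000 + 0.5600·9.0625] = 4.6991; exercise value = 0.0000 ≤ continuation, so V_ud = 4.6991
Node dd (S = 50.62): continuation = 1/1.08·[0.4400·9.0625 + 0.5600·47.0312] = 28.0787; exercise value = 34.3750 > continuation, so V_dd = 34.3750 (exercise)
Node u (S = 135): continuation = 1/1.08·[0.4400·0.0000 + 0.5600·4.6991] = 2.4366; exercise value = 0.0000 ≤ continuation, so V_u = 2.4366
Node d (S = 67.5): continuation = 1/1.08·[0.4400·4.6991 + 0.5600·34.3750] = 19.7385; exercise value = 17.5000 ≤ continuation, so V_d = 19.7385
Node 0 (S = 90): continuation = 1/1.08·[0.4400·2.4366 + 0.5600·19.7385] = 11.2275; exercise value = 0.0000 ≤ continuation, so V_0 = 11.2275

$11.23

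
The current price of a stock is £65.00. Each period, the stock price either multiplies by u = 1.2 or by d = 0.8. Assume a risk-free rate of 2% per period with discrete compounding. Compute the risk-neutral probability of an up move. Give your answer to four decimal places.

Risk-neutral probability p = (1 + 0.02 − 0.8)/(1.2 − 0.8) = 0.2200/0.4000 = 0.5500

p = 0.5500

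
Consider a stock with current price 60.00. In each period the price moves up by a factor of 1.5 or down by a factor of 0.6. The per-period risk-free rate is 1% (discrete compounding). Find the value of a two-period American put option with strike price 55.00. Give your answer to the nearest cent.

10.49

Risk-neutral probability p = (1 + 0.01 − 0.6)/(1.5 − 0.6) = 0.4100/0.9000 = 0.4556
Terminal stock prices: S_uu = 135, S_ud = 54, S_dd = 21.6
Terminal payoffs (K − S): max(-80, 0) = 0, max(1, 0) = 1, max(33.4, 0) = 33.4
Node u (S = 90): continuation = 1/1.01·[0.4556·0.0000 + 0.5444·1.0000] = 0.5391; exercise value = 0.0000 ≤ continuation, so V_u = 0.5391
Node d (S = 36): continuation = 1/1.01·[0.4556·1.0000 + 0.5444·33.4000] = 18.4554; exercise value = 19.0000 > continuation, so V_d = 19.0000 (exercise)
Node 0 (S = 60): continuation = 1/1.01·[0.4556·0.5391 + 0.5444·19.0000] = 10.4852; exercise value = 0.0000 ≤ continuation, so V_0 = 10.4852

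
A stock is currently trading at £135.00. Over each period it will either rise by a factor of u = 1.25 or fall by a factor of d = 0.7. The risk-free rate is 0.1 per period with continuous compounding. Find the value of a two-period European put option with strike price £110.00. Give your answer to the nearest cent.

£2.49

Risk-neutral probability p = (e^0.1 − 0.7)/(1.25 − 0.7) = 0.4052/0.5500 = 0.7367
Terminal stock prices: S_uu = 210.9, S_ud = 118.1, S_dd = 66.15
Terminal payoffs (K − S): max(-100.9, 0) = 0, max(-8.125, 0) = 0, max(43.85, 0) = 43.85
Node u (S = 168.8): V_u = e^(−0.1)·[0.7367·0.0000 + 0.2633·0.0000] = 0.0000
Node d (S = 94.5): V_d = e^(−0.1)·[0.7367·0.0000 + 0.2633·43.8500] = 10.4480
Node 0 (S = 135): V_0 = e^(−0.1)·[0.7367·0.0000 + 0.2633·10.4480] = 2.4894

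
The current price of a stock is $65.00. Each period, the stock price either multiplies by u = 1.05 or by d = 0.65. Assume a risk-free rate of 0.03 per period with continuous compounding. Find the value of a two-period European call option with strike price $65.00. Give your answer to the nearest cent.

$5.68

Risk-neutral probability p = (e^0.03 − 0.65)/(1.05 − 0.65) = 0.3805/0.4000 = 0.9511
Terminal stock prices: S_uu = 71.66, S_ud = 44.36, S_dd = 27.46
Terminal payoffs (S − K): max(6.663, 0) = 6.663, max(-20.64, 0) = 0, max(-37.54, 0) = 0
Node u (S = 68.25): V_u = e^(−0.03)·[0.9511·6.6625 + 0.0489·0.0000] = 6.1497
Node d (S = 42.25): V_d = e^(−0.03)·[0.9511·0.0000 + 0.0489·0.0000] = 0.0000
Node 0 (S = 65): V_0 = e^(−0.03)·[0.9511·6.1497 + 0.0489·0.0000] = 5.6763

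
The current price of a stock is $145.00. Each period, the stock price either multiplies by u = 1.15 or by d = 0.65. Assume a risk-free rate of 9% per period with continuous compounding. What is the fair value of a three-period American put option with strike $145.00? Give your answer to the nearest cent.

$9.58

Risk-neutral probability p = (e^0.09 − 0.65)/(1.15 − 0.65) = 0.4442/0.5000 = 0.8883
Terminal stock prices: S_uuu = 220.5, S_uud = 124.6, S_udd = 70.45, S_ddd = 39.82
Terminal payoffs (K − S): max(-75.53, 0) = 0, max(20.35, 0) = 20.35, max(74.55, 0) = 74.55, max(105.2, 0) = 105.2
Node uu (S = 191.8): continuation = e^(−0.09)·[0.8883·0.0000 + 0.1117·20.3544] = 2.0770; exercise value = 0.0000 ≤ continuation, so V_uu = 2.0770
Node ud (S = 108.4): continuation = e^(−0.09)·[0.8883·20.3544 + 0.1117·74.5481] = 24.1325; exercise value = 36.6125 > continuation, so V_ud = 36.6125 (exercise)
Node dd (S = 61.26): continuation = e^(−0.09)·[0.8883·74.5481 + 0.1117·105.1794] = 71.2575; exercise value = 83.7375 > continuation, so V_dd = 83.7375 (exercise)
Node u (S = 166.8): continuation = e^(−0.09)·[0.8883·2.0770 + 0.1117·36.6125] = 5.4223; exercise value = 0.0000 ≤ continuation, so V_u = 5.4223
Node d (S = 94.25): continuation = e^(−0.09)·[0.8883·36.6125 + 0.1117·83.7375] = 38.2700; exercise value = 50.7500 > continuation, so V_d = 50.7500 (exercise)
Node 0 (S = 145): continuation = e^(−0.09)·[0.8883·5.4223 + 0.1117·50.7500] = 9.5809; exercise value = 0.0000 ≤ continuation, so V_0 = 9.5809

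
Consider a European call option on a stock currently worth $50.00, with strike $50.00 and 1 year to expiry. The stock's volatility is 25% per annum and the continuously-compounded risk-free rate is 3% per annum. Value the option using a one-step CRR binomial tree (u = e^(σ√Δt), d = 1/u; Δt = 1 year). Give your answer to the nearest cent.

$6.86

CRR parameters: u = e^(σ√Δt) = e^(0.25·√1) = 1.2840, d = 1/u = 0.7788
Per-period rate: rΔt = 0.03·1 = 0.03, so R = e^0.03 = 1.0305
Risk-neutral probability p = (e^0.03 − 0.7788)/(1.2840 − 0.7788) = 0.2517/0.5052 = 0.4981
Terminal stock prices: S_u = 64.2, S_d = 38.94
Terminal payoffs (S − K): max(14.2, 0) = 14.2, max(-11.06, 0) = 0
Node 0 (S = 50): V_0 = e^(−0.03)·[0.4981·14.2013 + 0.5019·0.0000] = 6.8646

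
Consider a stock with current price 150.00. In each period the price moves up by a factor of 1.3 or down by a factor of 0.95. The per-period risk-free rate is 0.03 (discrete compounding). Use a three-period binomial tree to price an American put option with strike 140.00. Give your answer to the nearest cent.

Risk-neutral probability p = (1 + 0.03 − 0.95)/(1.3 − 0.95) = 0.0800/0.3500 = 0.2286
Terminal stock prices: S_uuu = 329.6, S_uud = 240.8, S_udd = 176, S_ddd = 128.6
Terminal payoffs (K − S): max(-189.6, 0) = 0, max(-100.8, 0) = 0, max(-35.99, 0) = 0, max(11.39, 0) = 11.39
Node uu (S = 253.5): continuation = 1/1.03·[0.2286·0.0000 + 0.7714·0.0000] = 0.0000; exercise value = 0.0000 ≤ continuation, so V_uu = 0.0000
Node ud (S = 185.2): continuation = 1/1.03·[0.2286·0.0000 + 0.7714·0.0000] = 0.0000; exercise value = 0.0000 ≤ continuation, so V_ud = 0.0000
Node dd (S = 135.4): continuation = 1/1.03·[0.2286·0.0000 + 0.7714·11.3938] = 8.5335; exercise value = 4.6250 ≤ continuation, so V_dd = 8.5335
Node u (S = 195): continuation = 1/1.03·[0.2286·0.0000 + 0.7714·0.0000] = 0.0000; exercise value = 0.0000 ≤ continuation, so V_u = 0.0000
Node d (S = 142.5): continuation = 1/1.03·[0.2286·0.0000 + 0.7714·8.5335] = 6.3912; exercise value = 0.0000 ≤ continuation, so V_d = 6.3912
Node 0 (S = 150): continuation = 1/1.03·[0.2286·0.0000 + 0.7714·6.3912] = 4.7868; exercise value = 0.0000 ≤ continuation, so V_0 = 4.7868

4.79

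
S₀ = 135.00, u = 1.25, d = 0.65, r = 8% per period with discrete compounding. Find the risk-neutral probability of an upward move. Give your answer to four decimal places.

p = 0.7167

Risk-neutral probability p = (1 + 0.08 − 0.65)/(1.25 − 0.65) = 0.4300/0.6000 = 0.7167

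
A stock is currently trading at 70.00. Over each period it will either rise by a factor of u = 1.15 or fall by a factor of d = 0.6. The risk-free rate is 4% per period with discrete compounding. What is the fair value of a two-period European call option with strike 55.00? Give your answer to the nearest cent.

22.23

Risk-neutral probability p = (1 + 0.04 − 0.6)/(1.15 − 0.6) = 0.4400/0.5500 = 0.8000
Terminal stock prices: S_uu = 92.57, S_ud = 48.3, S_dd = 25.2
Terminal payoffs (S − K): max(37.57, 0) = 37.57, max(-6.7, 0) = 0, max(-29.8, 0) = 0
Node u (S = 80.5): V_u = 1/1.04·[0.8000·37.5750 + 0.2000·0.0000] = 28.9038
Node d (S = 42): V_d = 1/1.04·[0.8000·0.0000 + 0.2000·0.0000] = 0.0000
Node 0 (S = 70): V_0 = 1/1.04·[0.8000·28.9038 + 0.2000·0.0000] = 22.2337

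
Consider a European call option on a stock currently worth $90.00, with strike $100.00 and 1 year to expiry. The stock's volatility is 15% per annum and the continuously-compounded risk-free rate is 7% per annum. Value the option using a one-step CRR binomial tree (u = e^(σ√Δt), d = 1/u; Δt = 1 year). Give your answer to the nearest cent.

CRR parameters: u = e^(σ√Δt) = e^(0.15·√1) = 1.1618, d = 1/u = 0.8607
Per-period rate: rΔt = 0.07·1 = 0.07, so R = e^0.07 = 1.0725
Risk-neutral probability p = (e^0.07 − 0.8607)/(1.1618 − 0.8607) = 0.2118/0.3011 = 0.7034
Terminal stock prices: S_u = 104.6, S_d = 77.46
Terminal payoffs (S − K): max(4.565, 0) = 4.565, max(-22.54, 0) = 0
Node 0 (S = 90): V_0 = e^(−0.07)·[0.7034·4.5651 + 0.2966·0.0000] = 2.9938

$2.99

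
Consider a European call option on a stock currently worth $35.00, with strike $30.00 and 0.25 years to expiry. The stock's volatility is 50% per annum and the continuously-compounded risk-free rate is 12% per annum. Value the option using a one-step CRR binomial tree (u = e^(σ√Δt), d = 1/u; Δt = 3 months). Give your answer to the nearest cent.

CRR parameters: u = e^(σ√Δt) = e^(0.5·√0.25) = 1.2840, d = 1/u = 0.7788
Per-period rate: rΔt = 0.12·0.25 = 0.03, so R = e^0.03 = 1.0305
Risk-neutral probability p = (e^0.03 − 0.7788)/(1.2840 − 0.7788) = 0.2517/0.5052 = 0.4981
Terminal stock prices: S_u = 44.94, S_d = 27.26
Terminal payoffs (S − K): max(14.94, 0) = 14.94, max(-2.742, 0) = 0
Node 0 (S = 35): V_0 = e^(−0.03)·[0.4981·14.9409 + 0.5019·0.0000] = 7.2222

$7.22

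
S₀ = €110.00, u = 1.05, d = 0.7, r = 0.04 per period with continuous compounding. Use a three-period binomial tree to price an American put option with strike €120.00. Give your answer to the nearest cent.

€10.00

Risk-neutral probability p = (e^0.04 − 0.7)/(1.05 − 0.7) = 0.3408/0.3500 = 0.9737
Terminal stock prices: S_uuu = 127.3, S_uud = 84.89, S_udd = 56.59, S_ddd = 37.73
Terminal payoffs (K − S): max(-7.339, 0) = 0, max(35.11, 0) = 35.11, max(63.41, 0) = 63.41, max(82.27, 0) = 82.27
Node uu (S = 121.3): continuation = e^(−0.04)·[0.9737·0.0000 + 0.0263·35.1075] = 0.8856; exercise value = 0.0000 ≤ continuation, so V_uu = 0.8856
Node ud (S = 80.85): continuation = e^(−0.04)·[0.9737·35.1075 + 0.0263·63.4050] = 34.4447; exercise value = 39.1500 > continuation, so V_ud = 39.1500 (exercise)
Node dd (S = 53.9): continuation = e^(−0.04)·[0.9737·63.4050 + 0.0263·82.2700] = 61.3947; exercise value = 66.1000 > continuation, so V_dd = 66.1000 (exercise)
Node u (S = 115.5): continuation = e^(−0.04)·[0.9737·0.8856 + 0.0263·39.1500] = 1.8161; exercise value = 4.5000 > continuation, so V_u = 4.5000 (exercise)
Node d (S = 77): continuation = e^(−0.04)·[0.9737·39.1500 + 0.0263·66.1000] = 38.2947; exercise value = 43.0000 > continuation, so V_d = 43.0000 (exercise)
Node 0 (S = 110): continuation = e^(−0.04)·[0.9737·4.5000 + 0.0263·43.0000] = 5.2947; exercise value = 10.0000 > continuation, so V_0 = 10.0000 (exercise)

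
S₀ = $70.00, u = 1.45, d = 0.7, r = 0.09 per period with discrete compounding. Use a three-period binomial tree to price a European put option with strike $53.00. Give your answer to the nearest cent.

$3.38

Risk-neutral probability p = (1 + 0.09 − 0.7)/(1.45 − 0.7) = 0.3900/0.7500 = 0.5200
Terminal stock prices: S_uuu = 213.4, S_uud = 103, S_udd = 49.73, S_ddd = 24.01
Terminal payoffs (K − S): max(-160.4, 0) = 0, max(-50.02, 0) = 0, max(3.265, 0) = 3.265, max(28.99, 0) = 28.99
Node uu (S = 147.2): V_uu = 1/1.09·[0.5200·0.0000 + 0.4800·0.0000] = 0.0000
Node ud (S = 71.05): V_ud = 1/1.09·[0.5200·0.0000 + 0.4800·3.2650] = 1.4378
Node dd (S = 34.3): V_dd = 1/1.09·[0.5200·3.2650 + 0.4800·28.9900] = 14.3239
Node u (S = 101.5): V_u = 1/1.09·[0.5200·0.0000 + 0.4800·1.4378] = 0.6332
Node d (S = 49): V_d = 1/1.09·[0.5200·1.4378 + 0.4800·14.3239] = 6.9937
Node 0 (S = 70): V_0 = 1/1.09·[0.5200·0.6332 + 0.4800·6.9937] = 3.3818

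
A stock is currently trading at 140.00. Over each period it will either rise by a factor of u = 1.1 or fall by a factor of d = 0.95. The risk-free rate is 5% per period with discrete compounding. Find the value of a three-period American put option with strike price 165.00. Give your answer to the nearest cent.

Risk-neutral probability p = (1 + 0.05 − 0.95)/(1.1 − 0.95) = 0.1000/0.1500 = 0.6667
Terminal stock prices: S_uuu = 186.3, S_uud = 160.9, S_udd = 139, S_ddd = 120
Terminal payoffs (K − S): max(-21.34, 0) = 0, max(4.07, 0) = 4.07, max(26.02, 0) = 26.02, max(44.97, 0) = 44.97
Node uu (S = 169.4): continuation = 1/1.05·[0.6667·0.0000 + 0.3333·4.0700] = 1.2921; exercise value = 0.0000 ≤ continuation, so V_uu = 1.2921
Node ud (S = 146.3): continuation = 1/1.05·[0.6667·4.0700 + 0.3333·26.0150] = 10.8429; exercise value = 18.7000 > continuation, so V_ud = 18.7000 (exercise)
Node dd (S = 126.3): continuation = 1/1.05·[0.6667·26.0150 + 0.3333·44.9675] = 30.7929; exercise value = 38.6500 > continuation, so V_dd = 38.6500 (exercise)
Node u (S = 154): continuation = 1/1.05·[0.6667·1.2921 + 0.3333·18.7000] = 6.7569; exercise value = 11.0000 > continuation, so V_u = 11.0000 (exercise)
Node d (S = 133): continuation = 1/1.05·[0.6667·18.7000 + 0.3333·38.6500] = 24.1429; exercise value = 32.0000 > continuation, so V_d = 32.0000 (exercise)
Node 0 (S = 140): continuation = 1/1.05·[0.6667·11.0000 + 0.3333·32.0000] = 17.1429; exercise value = 25.0000 > continuation, so V_0 = 25.0000 (exercise)

25.00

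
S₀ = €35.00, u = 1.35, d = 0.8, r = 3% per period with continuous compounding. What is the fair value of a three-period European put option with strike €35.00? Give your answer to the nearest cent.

€4.91

Risk-neutral probability p = (e^0.03 − 0.8)/(1.35 − 0.8) = 0.2305/0.5500 = 0.4190
Terminal stock prices: S_uuu = 86.11, S_uud = 51.03, S_udd = 30.24, S_ddd = 17.92
Terminal payoffs (K − S): max(-51.11, 0) = 0, max(-16.03, 0) = 0, max(4.76, 0) = 4.76, max(17.08, 0) = 17.08
Node uu (S = 63.79): V_uu = e^(−0.03)·[0.4190·0.0000 + 0.5810·0.0000] = 0.0000
Node ud (S = 37.8): V_ud = e^(−0.03)·[0.4190·0.0000 + 0.5810·4.7600] = 2.6838
Node dd (S = 22.4): V_dd = e^(−0.03)·[0.4190·4.7600 + 0.5810·17.0800] = 11.5656
Node u (S = 47.25): V_u = e^(−0.03)·[0.4190·0.0000 + 0.5810·2.6838] = 1.5132
Node d (S = 28): V_d = e^(−0.03)·[0.4190·2.6838 + 0.5810·11.5656] = 7.6122
Node 0 (S = 35): V_0 = e^(−0.03)·[0.4190·1.5132 + 0.5810·7.6122] = 4.9072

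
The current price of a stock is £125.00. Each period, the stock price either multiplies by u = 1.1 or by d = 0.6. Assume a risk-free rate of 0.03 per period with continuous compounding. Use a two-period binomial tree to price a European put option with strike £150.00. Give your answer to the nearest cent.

£17.14

Risk-neutral probability p = (e^0.03 − 0.6)/(1.1 − 0.6) = 0.4305/0.5000 = 0.8609
Terminal stock prices: S_uu = 151.3, S_ud = 82.5, S_dd = 45
Terminal payoffs (K − S): max(-1.25, 0) = 0, max(67.5, 0) = 67.5, max(105, 0) = 105
Node u (S = 137.5): V_u = e^(−0.03)·[0.8609·0.0000 + 0.1391·67.5000] = 9.1112
Node d (S = 75): V_d = e^(−0.03)·[0.8609·67.5000 + 0.1391·105.0000] = 70.5668
Node 0 (S = 125): V_0 = e^(−0.03)·[0.8609·9.1112 + 0.1391·70.5668] = 17.1372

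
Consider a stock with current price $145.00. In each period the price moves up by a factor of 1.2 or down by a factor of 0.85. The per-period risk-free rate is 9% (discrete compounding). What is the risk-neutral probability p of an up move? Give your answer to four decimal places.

p = 0.6857

Risk-neutral probability p = (1 + 0.09 − 0.85)/(1.2 − 0.85) = 0.2400/0.3500 = 0.6857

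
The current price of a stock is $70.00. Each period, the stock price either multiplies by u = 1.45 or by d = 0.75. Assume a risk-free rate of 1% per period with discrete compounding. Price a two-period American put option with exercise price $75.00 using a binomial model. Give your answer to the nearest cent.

Risk-neutral probability p = (1 + 0.01 − 0.75)/(1.45 − 0.75) = 0.2600/0.7000 = 0.3714
Terminal stock prices: S_uu = 147.2, S_ud = 76.12, S_dd = 39.38
Terminal payoffs (K − S): max(-72.18, 0) = 0, max(-1.125, 0) = 0, max(35.62, 0) = 35.62
Node u (S = 101.5): continuation = 1/1.01·[0.3714·0.0000 + 0.6286·0.0000] = 0.0000; exercise value = 0.0000 ≤ continuation, so V_u = 0.0000
Node d (S = 52.5): continuation = 1/1.01·[0.3714·0.0000 + 0.6286·35.6250] = 22.1711; exercise value = 22.5000 > continuation, so V_d = 22.5000 (exercise)
Node 0 (S = 70): continuation = 1/1.01·[0.3714·0.0000 + 0.6286·22.5000] = 14.0028; exercise value = 5.0000 ≤ continuation, so V_0 = 14.0028

$14.00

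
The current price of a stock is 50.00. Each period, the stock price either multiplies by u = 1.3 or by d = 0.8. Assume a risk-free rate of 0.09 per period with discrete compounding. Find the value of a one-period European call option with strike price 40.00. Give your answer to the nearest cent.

Risk-neutral probability p = (1 + 0.09 − 0.8)/(1.3 − 0.8) = 0.2900/0.5000 = 0.5800
Terminal stock prices: S_u = 65, S_d = 40
Terminal payoffs (S − K): max(25, 0) = 25, max(0, 0) = 0
Node 0 (S = 50): V_0 = 1/1.09·[0.5800·25.0000 + 0.4200·0.0000] = 13.3028

13.30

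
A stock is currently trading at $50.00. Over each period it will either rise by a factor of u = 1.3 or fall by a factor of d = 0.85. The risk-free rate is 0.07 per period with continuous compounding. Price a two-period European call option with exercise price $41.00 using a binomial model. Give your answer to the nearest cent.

Risk-neutral probability p = (e^0.07 − 0.85)/(1.3 − 0.85) = 0.2225/0.4500 = 0.4945
Terminal stock prices: S_uu = 84.5, S_ud = 55.25, S_dd = 36.12
Terminal payoffs (S − K): max(43.5, 0) = 43.5, max(14.25, 0) = 14.25, max(-4.875, 0) = 0
Node u (S = 65): V_u = e^(−0.07)·[0.4945·43.5000 + 0.5055·14.2500] = 26.7719
Node d (S = 42.5): V_d = e^(−0.07)·[0.4945·14.2500 + 0.5055·0.0000] = 6.5697
Node 0 (S = 50): V_0 = e^(−0.07)·[0.4945·26.7719 + 0.5055·6.5697] = 15.4394

$15.44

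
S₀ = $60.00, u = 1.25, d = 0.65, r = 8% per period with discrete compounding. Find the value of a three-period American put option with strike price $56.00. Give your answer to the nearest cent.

Risk-neutral probability p = (1 + 0.08 − 0.65)/(1.25 − 0.65) = 0.4300/0.6000 = 0.7167
Terminal stock prices: S_uuu = 117.2, S_uud = 60.94, S_udd = 31.69, S_ddd = 16.48
Terminal payoffs (K − S): max(-61.19, 0) = 0, max(-4.938, 0) = 0, max(24.31, 0) = 24.31, max(39.52, 0) = 39.52
Node uu (S = 93.75): continuation = 1/1.08·[0.7167·0.0000 + 0.2833·0.0000] = 0.0000; exercise value = 0.0000 ≤ continuation, so V_uu = 0.0000
Node ud (S = 48.75): continuation = 1/1.08·[0.7167·0.0000 + 0.2833·24.3125] = 6.3783; exercise value = 7.2500 > continuation, so V_ud = 7.2500 (exercise)
Node dd (S = 25.35): continuation = 1/1.08·[0.7167·24.3125 + 0.2833·39.5225] = 26.5019; exercise value = 30.6500 > continuation, so V_dd = 30.6500 (exercise)
Node u (S = 75): continuation = 1/1.08·[0.7167·0.0000 + 0.2833·7.2500] = 1.9020; exercise value = 0.0000 ≤ continuation, so V_u = 1.9020
Node d (S = 39): continuation = 1/1.08·[0.7167·7.2500 + 0.2833·30.6500] = 12.8519; exercise value = 17.0000 > continuation, so V_d = 17.0000 (exercise)
Node 0 (S = 60): continuation = 1/1.08·[0.7167·1.9020 + 0.2833·17.0000] = 5.7220; exercise value = 0.0000 ≤ continuation, so V_0 = 5.7220

$5.72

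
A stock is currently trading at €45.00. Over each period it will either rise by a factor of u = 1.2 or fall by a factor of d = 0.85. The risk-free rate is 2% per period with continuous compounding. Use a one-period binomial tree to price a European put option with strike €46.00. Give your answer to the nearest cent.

Risk-neutral probability p = (e^0.02 − 0.85)/(1.2 − 0.85) = 0.1702/0.3500 = 0.4863
Terminal stock prices: S_u = 54, S_d = 38.25
Terminal payoffs (K − S): max(-8, 0) = 0, max(7.75, 0) = 7.75
Node 0 (S = 45): V_0 = e^(−0.02)·[0.4863·0.0000 + 0.5137·7.7500] = 3.9024

€3.90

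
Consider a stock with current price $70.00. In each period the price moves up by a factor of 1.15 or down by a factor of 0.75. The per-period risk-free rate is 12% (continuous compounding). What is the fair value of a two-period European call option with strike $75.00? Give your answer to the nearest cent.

$12.31

Risk-neutral probability p = (e^0.12 − 0.75)/(1.15 − 0.75) = 0.3775/0.4000 = 0.9437
Terminal stock prices: S_uu = 92.57, S_ud = 60.38, S_dd = 39.38
Terminal payoffs (S − K): max(17.57, 0) = 17.57, max(-14.62, 0) = 0, max(-35.62, 0) = 0
Node u (S = 80.5): V_u = e^(−0.12)·[0.9437·17.5750 + 0.0563·0.0000] = 14.7107
Node d (S = 52.5): V_d = e^(−0.12)·[0.9437·0.0000 + 0.0563·0.0000] = 0.0000
Node 0 (S = 70): V_0 = e^(−0.12)·[0.9437·14.7107 + 0.0563·0.0000] = 12.3132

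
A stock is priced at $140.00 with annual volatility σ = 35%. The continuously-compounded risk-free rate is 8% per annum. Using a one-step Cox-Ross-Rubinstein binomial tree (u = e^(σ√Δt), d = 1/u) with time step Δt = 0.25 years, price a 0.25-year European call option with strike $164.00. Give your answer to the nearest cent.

CRR parameters: u = e^(σ√Δt) = e^(0.35·√0.25) = 1.1912, d = 1/u = 0.8395
Per-period rate: rΔt = 0.08·0.25 = 0.02, so R = e^0.02 = 1.0202
Risk-neutral probability p = (e^0.02 − 0.8395)/(1.1912 − 0.8395) = 0.1807/0.3518 = 0.5138
Terminal stock prices: S_u = 166.8, S_d = 117.5
Terminal payoffs (S − K): max(2.774, 0) = 2.774, max(-46.48, 0) = 0
Node 0 (S = 140): V_0 = e^(−0.02)·[0.5138·2.7745 + 0.4862·0.0000] = 1.3973

$1.40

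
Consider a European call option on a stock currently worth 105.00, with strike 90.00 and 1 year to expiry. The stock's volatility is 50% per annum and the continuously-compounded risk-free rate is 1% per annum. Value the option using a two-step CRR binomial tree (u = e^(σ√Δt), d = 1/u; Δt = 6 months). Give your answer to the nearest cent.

28.65

CRR parameters: u = e^(σ√Δt) = e^(0.5·√0.5) = 1.4241, d = 1/u = 0.7022
Per-period rate: rΔt = 0.01·0.5 = 0.005, so R = e^0.005 = 1.0050
Risk-neutral probability p = (e^0.005 − 0.7022)/(1.4241 − 0.7022) = 0.3028/0.7219 = 0.4195
Terminal stock prices: S_uu = 213, S_ud = 105, S_dd = 51.77
Terminal payoffs (S − K): max(123, 0) = 123, max(15, 0) = 15, max(-38.23, 0) = 0
Node u (S = 149.5): V_u = e^(−0.005)·[0.4195·122.9521 + 0.5805·15.0000] = 59.9814
Node d (S = 73.73): V_d = e^(−0.005)·[0.4195·15.0000 + 0.5805·0.0000] = 6.2606
Node 0 (S = 105): V_0 = e^(−0.005)·[0.4195·59.9814 + 0.5805·6.2606] = 28.6509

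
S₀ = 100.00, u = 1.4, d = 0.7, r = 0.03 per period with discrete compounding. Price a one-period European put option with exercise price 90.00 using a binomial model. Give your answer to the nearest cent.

10.26

Risk-neutral probability p = (1 + 0.03 − 0.7)/(1.4 − 0.7) = 0.3300/0.7000 = 0.4714
Terminal stock prices: S_u = 140, S_d = 70
Terminal payoffs (K − S): max(-50, 0) = 0, max(20, 0) = 20
Node 0 (S = 100): V_0 = 1/1.03·[0.4714·0.0000 + 0.5286·20.0000] = 10.2635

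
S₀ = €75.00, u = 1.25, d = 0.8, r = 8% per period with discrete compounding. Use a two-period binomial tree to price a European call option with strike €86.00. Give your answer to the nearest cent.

€10.35

Risk-neutral probability p = (1 + 0.08 − 0.8)/(1.25 − 0.8) = 0.2800/0.4500 = 0.6222
Terminal stock prices: S_uu = 117.2, S_ud = 75, S_dd = 48
Terminal payoffs (S − K): max(31.19, 0) = 31.19, max(-11, 0) = 0, max(-38, 0) = 0
Node u (S = 93.75): V_u = 1/1.08·[0.6222·31.1875 + 0.3778·0.0000] = 17.9681
Node d (S = 60): V_d = 1/1.08·[0.6222·0.0000 + 0.3778·0.0000] = 0.0000
Node 0 (S = 75): V_0 = 1/1.08·[0.6222·17.9681 + 0.3778·0.0000] = 10.3520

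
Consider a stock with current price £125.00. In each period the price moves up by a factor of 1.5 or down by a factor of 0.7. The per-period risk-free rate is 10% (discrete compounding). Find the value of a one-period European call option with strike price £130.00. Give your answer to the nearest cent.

£26.14

Risk-neutral probability p = (1 + 0.1 − 0.7)/(1.5 − 0.7) = 0.4000/0.8000 = 0.5000
Terminal stock prices: S_u = 187.5, S_d = 87.5
Terminal payoffs (S − K): max(57.5, 0) = 57.5, max(-42.5, 0) = 0
Node 0 (S = 125): V_0 = 1/1.1·[0.5000·57.5000 + 0.5000·0.0000] = 26.1364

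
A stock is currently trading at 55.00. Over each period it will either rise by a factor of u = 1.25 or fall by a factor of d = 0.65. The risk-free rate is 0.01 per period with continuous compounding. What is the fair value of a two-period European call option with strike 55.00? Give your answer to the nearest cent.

10.92

Risk-neutral probability p = (e^0.01 − 0.65)/(1.25 − 0.65) = 0.3601/0.6000 = 0.6001
Terminal stock prices: S_uu = 85.94, S_ud = 44.69, S_dd = 23.24
Terminal payoffs (S − K): max(30.94, 0) = 30.94, max(-10.31, 0) = 0, max(-31.76, 0) = 0
Node u (S = 68.75): V_u = e^(−0.01)·[0.6001·30.9375 + 0.3999·0.0000] = 18.3804
Node d (S = 35.75): V_d = e^(−0.01)·[0.6001·0.0000 + 0.3999·0.0000] = 0.0000
Node 0 (S = 55): V_0 = e^(−0.01)·[0.6001·18.3804 + 0.3999·0.0000] = 10.9200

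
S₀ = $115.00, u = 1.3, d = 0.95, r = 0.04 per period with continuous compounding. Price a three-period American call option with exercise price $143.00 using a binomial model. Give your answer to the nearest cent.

Risk-neutral probability p = (e^0.04 − 0.95)/(1.3 − 0.95) = 0.0908/0.3500 = 0.2595
Terminal stock prices: S_uuu = 252.7, S_uud = 184.6, S_udd = 134.9, S_ddd = 98.6
Terminal payoffs (S − K): max(109.7, 0) = 109.7, max(41.63, 0) = 41.63, max(-8.076, 0) = 0, max(-44.4, 0) = 0
Node uu (S = 194.4): continuation = e^(−0.04)·[0.2595·109.6550 + 0.7405·41.6325] = 56.9571; exercise value = 51.3500 ≤ continuation, so V_uu = 56.9571
Node ud (S = 142): continuation = e^(−0.04)·[0.2595·41.6325 + 0.7405·0.0000] = 10.3784; exercise value = 0.0000 ≤ continuation, so V_ud = 10.3784
Node dd (S = 103.8): continuation = e^(−0.04)·[0.2595·0.0000 + 0.7405·0.0000] = 0.0000; exercise value = 0.0000 ≤ continuation, so V_dd = 0.0000
Node u (S = 149.5): continuation = e^(−0.04)·[0.2595·56.9571 + 0.7405·10.3784] = 21.5829; exercise value = 6.5000 ≤ continuation, so V_u = 21.5829
Node d (S = 109.2): continuation = e^(−0.04)·[0.2595·10.3784 + 0.7405·0.0000] = 2.5872; exercise value = 0.0000 ≤ continuation, so V_d = 2.5872
Node 0 (S = 115): continuation = e^(−0.04)·[0.2595·21.5829 + 0.7405·2.5872] = 7.2211; exercise value = 0.0000 ≤ continuation, so V_0 = 7.2211

$7.22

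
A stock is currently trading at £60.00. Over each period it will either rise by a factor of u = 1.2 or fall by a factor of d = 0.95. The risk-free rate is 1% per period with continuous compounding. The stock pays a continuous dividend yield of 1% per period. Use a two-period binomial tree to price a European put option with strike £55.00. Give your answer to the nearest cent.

£0.53

Per-period risk-free factor R = e^0.01 = 1.0101; dividend-adjusted growth = e^(0.01−0.01) = 1.0000.
Risk-neutral probability p = (1.0000 − 0.95)/(1.2 − 0.95) = 0.0500/0.2500 = 0.2000
Terminal stock prices: S_uu = 86.4, S_ud = 68.4, S_dd = 54.15
Terminal payoffs (K − S): max(-31.4, 0) = 0, max(-13.4, 0) = 0, max(0.85, 0) = 0.85
Node u (S = 72): V_u = e^(−0.01)·[0.2000·0.0000 + 0.8000·0.0000] = 0.0000
Node d (S = 57): V_d = e^(−0.01)·[0.2000·0.0000 + 0.8000·0.8500] = 0.6732
Node 0 (S = 60): V_0 = e^(−0.01)·[0.2000·0.0000 + 0.8000·0.6732] = 0.5332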